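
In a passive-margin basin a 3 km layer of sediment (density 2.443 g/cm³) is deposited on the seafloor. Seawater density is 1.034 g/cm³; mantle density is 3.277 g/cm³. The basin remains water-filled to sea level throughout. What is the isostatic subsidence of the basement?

Submarine loading: the sediment displaces seawater, and the subsidence is in turn flooded, so s (ρ_m − ρ_w) = t (ρ_sed − ρ_w).
s = 3 km × (2.443 − 1.034) / (3.277 − 1.034) = 1.88 km.

1.88 km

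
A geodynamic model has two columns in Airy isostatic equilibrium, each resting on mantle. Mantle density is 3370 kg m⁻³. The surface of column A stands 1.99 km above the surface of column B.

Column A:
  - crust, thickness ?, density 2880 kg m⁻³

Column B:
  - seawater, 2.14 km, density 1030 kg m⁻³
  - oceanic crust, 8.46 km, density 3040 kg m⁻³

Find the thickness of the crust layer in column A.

29.6 km

Take the compensation level at the base of the deeper column (depth z_c below the surface of column A) and equate Σ ρ_i t_i down to z_c; mantle fills any gap and the z_c terms cancel.
Column A: x×2880 + (z_c − 0 − x)×3370
Column B: 1.99×0 + 2.14×1030 + 8.46×3040 + (z_c − 1.99 − 10.6)×3370
The z_c×3370 term appears on both sides and cancels. Collect the known terms of each column as K = Σ(ρt)_known − 3370 × (depth of known layers): K_A = 0 − 3370×0 = 0; K_B = 27922.6 − 3370×(1.99 + 10.6) = −14505.7.
Balance: K_A − x×(3370 − 2880) = K_B, so x = (K_A − K_B)/(3370 − 2880) = 14505.7/490 = 29.6 km.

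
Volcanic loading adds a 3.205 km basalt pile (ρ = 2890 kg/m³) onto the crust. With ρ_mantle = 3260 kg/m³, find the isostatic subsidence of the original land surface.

Subaerial loading: s = t ρ_load / ρ_m.
s = 3.205 km × 2890/3260 = 2.84 km.

2.84 km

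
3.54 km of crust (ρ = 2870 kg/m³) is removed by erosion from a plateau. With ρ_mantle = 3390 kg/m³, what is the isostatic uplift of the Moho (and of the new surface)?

Unloading: uplift u = e ρ_c/ρ_m = 3.54 km × 2870/3390 = 3 km.

3 km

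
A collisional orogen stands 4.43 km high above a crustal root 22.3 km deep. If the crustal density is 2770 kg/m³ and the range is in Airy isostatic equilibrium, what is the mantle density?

3320 kg/m³

Airy balance: ρ_c h = (ρ_m − ρ_c) r → ρ_m = ρ_c (1 + h/r).
ρ_m = 2770 × (1 + 4.43 km/22.3 km) = 3320 kg/m³.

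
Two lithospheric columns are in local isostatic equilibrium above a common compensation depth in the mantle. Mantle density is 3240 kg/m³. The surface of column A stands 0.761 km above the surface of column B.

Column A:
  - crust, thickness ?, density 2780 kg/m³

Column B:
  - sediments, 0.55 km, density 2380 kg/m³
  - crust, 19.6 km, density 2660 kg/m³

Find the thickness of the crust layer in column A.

31.1 km

Take the compensation level at the base of the deeper column (depth z_c below the surface of column A) and equate Σ ρ_i t_i down to z_c; mantle fills any gap and the z_c terms cancel.
Column A: x×2780 + (z_c − 0 − x)×3240
Column B: 0.761×0 + 0.55×2380 + 19.6×2660 + (z_c − 0.761 − 20.15)×3240
The z_c×3240 term appears on both sides and cancels. Collect the known terms of each column as K = Σ(ρt)_known − 3240 × (depth of known layers): K_A = 0 − 3240×0 = 0; K_B = 53445 − 3240×(0.761 + 20.15) = −14306.64.
Balance: K_A − x×(3240 − 2780) = K_B, so x = (K_A − K_B)/(3240 − 2780) = 14306.6/460 = 31.1 km.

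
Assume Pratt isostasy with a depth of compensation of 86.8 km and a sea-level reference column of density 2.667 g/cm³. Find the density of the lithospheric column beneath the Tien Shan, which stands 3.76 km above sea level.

Pratt balance: ρ_ref D = ρ (D + h).
ρ = ρ_ref D/(D + h) = 2.667 × 86.8 km/(86.8 km + 3.76 km) = 2.56 g/cm³.

2.56 g/cm³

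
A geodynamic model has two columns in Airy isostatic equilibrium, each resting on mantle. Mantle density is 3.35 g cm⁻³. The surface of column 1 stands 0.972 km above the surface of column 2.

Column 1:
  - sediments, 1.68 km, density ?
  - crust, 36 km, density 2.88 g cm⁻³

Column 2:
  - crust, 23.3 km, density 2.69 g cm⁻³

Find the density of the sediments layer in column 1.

Take the compensation level at the base of the deeper column (depth z_c below the surface of column 1) and equate Σ ρ_i t_i down to z_c; mantle fills any gap and the z_c terms cancel.
Column 1: 1.68×ρ + 36×2.88 + (z_c − 37.68)×3.35
Column 2: 0.972×0 + 23.3×2.69 + (z_c − 0.972 − 23.3)×3.35
The z_c×3.35 term appears on both sides and cancels. Collect the known terms of each column as K = Σ(ρt)_known − 3.35 × (depth of known layers): K_1 = 103.68 − 3.35×37.68 = −22.548; K_2 = 62.677 − 3.35×(0.972 + 23.3) = −18.6342.
Balance: K_1 + 1.68×ρ = K_2, so ρ = (K_2 − K_1)/1.68 = 3.9138/1.68 = 2.33 g cm⁻³.

2.33 g cm⁻³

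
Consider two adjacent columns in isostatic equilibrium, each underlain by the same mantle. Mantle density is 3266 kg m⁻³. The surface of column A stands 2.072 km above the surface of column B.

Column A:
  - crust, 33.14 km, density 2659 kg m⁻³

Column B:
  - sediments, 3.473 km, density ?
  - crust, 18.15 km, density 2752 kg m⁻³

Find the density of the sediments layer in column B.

Take the compensation level at the base of the deeper column (depth z_c below the surface of column A) and equate Σ ρ_i t_i down to z_c; mantle fills any gap and the z_c terms cancel.
Column A: 33.14×2659 + (z_c − 33.14)×3266
Column B: 2.072×0 + 3.473×ρ + 18.15×2752 + (z_c − 2.072 − 21.623)×3266
The z_c×3266 term appears on both sides and cancels. Collect the known terms of each column as K = Σ(ρt)_known − 3266 × (depth of known layers): K_A = 88119.26 − 3266×33.14 = −20115.98; K_B = 49948.8 − 3266×(2.072 + 21.623) = −27439.07.
Balance: K_A = K_B + 3.473×ρ, so ρ = (K_A − K_B)/3.473 = 7323.09/3.473 = 2110 kg m⁻³.

2110 kg m⁻³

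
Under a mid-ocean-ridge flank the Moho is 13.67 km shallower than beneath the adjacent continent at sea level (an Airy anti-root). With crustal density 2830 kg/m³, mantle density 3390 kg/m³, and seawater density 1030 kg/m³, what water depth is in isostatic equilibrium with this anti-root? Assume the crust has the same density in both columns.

4.25 km

Replacing a thickness d of crust by seawater at the top must be balanced by replacing crust with mantle at the base: d (ρ_c − ρ_w) = a (ρ_m − ρ_c).
d = a (ρ_m − ρ_c)/(ρ_c − ρ_w) = 13.67 km × 560/1800 = 4.25 km.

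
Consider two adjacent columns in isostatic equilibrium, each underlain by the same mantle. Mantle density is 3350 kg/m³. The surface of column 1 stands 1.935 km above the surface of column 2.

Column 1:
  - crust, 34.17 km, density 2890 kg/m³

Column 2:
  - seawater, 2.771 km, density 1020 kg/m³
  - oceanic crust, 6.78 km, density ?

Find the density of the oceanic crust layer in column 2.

2940 kg/m³

Take the compensation level at the base of the deeper column (depth z_c below the surface of column 1) and equate Σ ρ_i t_i down to z_c; mantle fills any gap and the z_c terms cancel.
Column 1: 34.17×2890 + (z_c − 34.17)×3350
Column 2: 1.935×0 + 2.771×1020 + 6.78×ρ + (z_c − 1.935 − 9.551)×3350
The z_c×3350 term appears on both sides and cancels. Collect the known terms of each column as K = Σ(ρt)_known − 3350 × (depth of known layers): K_1 = 98751.3 − 3350×34.17 = −15718.2; K_2 = 2826.42 − 3350×(1.935 + 9.551) = −35651.68.
Balance: K_1 = K_2 + 6.78×ρ, so ρ = (K_1 − K_2)/6.78 = 19933.5/6.78 = 2940 kg/m³.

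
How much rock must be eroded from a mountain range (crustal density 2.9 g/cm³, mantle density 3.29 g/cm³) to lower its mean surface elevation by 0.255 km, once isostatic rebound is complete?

2.15 km

Net drop Δ = e − u = e − e ρ_c/ρ_m = e (ρ_m − ρ_c)/ρ_m.
e = Δ ρ_m/(ρ_m − ρ_c) = 0.255 km × 3.29/0.39 = 2.15 km.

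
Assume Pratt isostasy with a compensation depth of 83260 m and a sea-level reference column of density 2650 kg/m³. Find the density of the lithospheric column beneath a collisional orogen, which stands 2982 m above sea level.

Pratt balance: ρ_ref D = ρ (D + h).
ρ = ρ_ref D/(D + h) = 2650 × 83260 m/(83260 m + 2982 m) = 2560 kg/m³.

2560 kg/m³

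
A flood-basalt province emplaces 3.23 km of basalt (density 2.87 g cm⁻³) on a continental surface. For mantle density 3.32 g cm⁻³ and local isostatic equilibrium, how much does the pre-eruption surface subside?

Subaerial loading: s = t ρ_load / ρ_m.
s = 3.23 km × 2.87/3.32 = 2.79 km.

2.79 km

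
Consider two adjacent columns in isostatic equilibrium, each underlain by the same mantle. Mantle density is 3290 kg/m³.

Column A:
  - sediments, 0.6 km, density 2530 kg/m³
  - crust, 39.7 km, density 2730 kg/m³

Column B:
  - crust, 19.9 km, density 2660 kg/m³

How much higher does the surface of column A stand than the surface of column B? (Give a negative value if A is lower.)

For any compensation level in the mantle, the mantle terms cancel and isostasy reduces to e = (Σt_A − Σt_B) − (Σ(ρt)_A − Σ(ρt)_B) / ρ_m.
Σt_A = 40.3 km; Σt_B = 19.9 km; Σ(ρt)_A = 109899; Σ(ρt)_B = 52934 (in km·kg/m³).
e = (40.3 − 19.9) − (109899 − 52934) / 3290 = 3.09 km.

3.09 km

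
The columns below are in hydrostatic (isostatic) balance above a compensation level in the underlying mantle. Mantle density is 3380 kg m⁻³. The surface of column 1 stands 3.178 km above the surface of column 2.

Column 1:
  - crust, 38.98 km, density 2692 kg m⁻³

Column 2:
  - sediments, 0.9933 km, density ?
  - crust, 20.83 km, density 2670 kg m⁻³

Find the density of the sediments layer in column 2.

2080 kg m⁻³

Take the compensation level at the base of the deeper column (depth z_c below the surface of column 1) and equate Σ ρ_i t_i down to z_c; mantle fills any gap and the z_c terms cancel.
Column 1: 38.98×2692 + (z_c − 38.98)×3380
Column 2: 3.178×0 + 0.9933×ρ + 20.83×2670 + (z_c − 3.178 − 21.8233)×3380
The z_c×3380 term appears on both sides and cancels. Collect the known terms of each column as K = Σ(ρt)_known − 3380 × (depth of known layers): K_1 = 104934.16 − 3380×38.98 = −26818.24; K_2 = 55616.1 − 3380×(3.178 + 21.8233) = −28888.294.
Balance: K_1 = K_2 + 0.9933×ρ, so ρ = (K_1 − K_2)/0.9933 = 2070.05/0.9933 = 2080 kg m⁻³.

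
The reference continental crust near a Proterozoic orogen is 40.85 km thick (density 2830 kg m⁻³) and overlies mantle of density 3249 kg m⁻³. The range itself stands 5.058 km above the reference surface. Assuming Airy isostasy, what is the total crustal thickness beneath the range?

80.1 km

Root depth r = h ρ_c / (ρ_m − ρ_c) = 5.058 km × 2830 / 419 = 34.16 km.
Total thickness = T + h + r = 40.85 km + 5.058 km + 34.16 km = 80.1 km.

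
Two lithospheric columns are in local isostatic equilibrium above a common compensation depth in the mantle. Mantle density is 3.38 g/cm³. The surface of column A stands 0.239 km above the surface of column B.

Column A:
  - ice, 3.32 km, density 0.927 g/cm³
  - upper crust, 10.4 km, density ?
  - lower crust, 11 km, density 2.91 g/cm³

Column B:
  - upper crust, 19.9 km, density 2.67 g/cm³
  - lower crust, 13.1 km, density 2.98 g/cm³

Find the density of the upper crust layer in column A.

Take the compensation level at the base of the deeper column (depth z_c below the surface of column A) and equate Σ ρ_i t_i down to z_c; mantle fills any gap and the z_c terms cancel.
Column A: 3.32×0.927 + 10.4×ρ + 11×2.91 + (z_c − 24.72)×3.38
Column B: 0.239×0 + 19.9×2.67 + 13.1×2.98 + (z_c − 0.239 − 33)×3.38
The z_c×3.38 term appears on both sides and cancels. Collect the known terms of each column as K = Σ(ρt)_known − 3.38 × (depth of known layers): K_A = 35.08764 − 3.38×24.72 = −48.46596; K_B = 92.171 − 3.38×(0.239 + 33) = −20.17682.
Balance: K_A + 10.4×ρ = K_B, so ρ = (K_B − K_A)/10.4 = 28.2891/10.4 = 2.72 g/cm³.

2.72 g/cm³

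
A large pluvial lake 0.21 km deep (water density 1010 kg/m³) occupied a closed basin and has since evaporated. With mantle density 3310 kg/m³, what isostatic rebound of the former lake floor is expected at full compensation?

0.0641 km

u = d ρ_w/ρ_m = 0.21 km × 1010/3310 = 0.0641 km.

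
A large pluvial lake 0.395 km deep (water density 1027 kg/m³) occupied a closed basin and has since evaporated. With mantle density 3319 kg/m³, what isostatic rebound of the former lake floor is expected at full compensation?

u = d ρ_w/ρ_m = 0.395 km × 1027/3319 = 0.122 km.

0.122 km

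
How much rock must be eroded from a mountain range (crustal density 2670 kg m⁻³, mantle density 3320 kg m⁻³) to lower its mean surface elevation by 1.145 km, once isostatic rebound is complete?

5.85 km

Net drop Δ = e − u = e − e ρ_c/ρ_m = e (ρ_m − ρ_c)/ρ_m.
e = Δ ρ_m/(ρ_m − ρ_c) = 1.145 km × 3320/650 = 5.85 km.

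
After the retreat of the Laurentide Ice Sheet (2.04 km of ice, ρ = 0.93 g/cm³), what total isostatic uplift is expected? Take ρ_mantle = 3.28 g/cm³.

0.578 km

Removing the load lets mantle flow back in; uplift u satisfies ρ_ice t = ρ_m u.
u = t ρ_ice/ρ_m = 2.04 km × 0.93/3.28 = 0.578 km.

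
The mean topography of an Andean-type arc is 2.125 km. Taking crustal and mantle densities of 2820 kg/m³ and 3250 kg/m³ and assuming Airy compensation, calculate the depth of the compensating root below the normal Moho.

In Airy isostatic equilibrium: the weight of the topography is balanced by the buoyancy of the root, ρ_c h = (ρ_m − ρ_c) r.
r = h · ρ_c / (ρ_m − ρ_c) = 2.125 km × 2820 / (3250 − 2820) = 13.9 km.

13.9 km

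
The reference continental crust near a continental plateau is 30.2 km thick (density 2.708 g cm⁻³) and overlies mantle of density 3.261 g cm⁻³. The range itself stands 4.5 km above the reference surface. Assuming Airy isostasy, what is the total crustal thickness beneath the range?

56.7 km

Root depth r = h ρ_c / (ρ_m − ρ_c) = 4.5 km × 2.708 / 0.553 = 22.04 km.
Total thickness = T + h + r = 30.2 km + 4.5 km + 22.04 km = 56.7 km.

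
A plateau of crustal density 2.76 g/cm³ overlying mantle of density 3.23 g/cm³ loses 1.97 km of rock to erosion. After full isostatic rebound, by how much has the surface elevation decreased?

0.287 km

Rebound u = e ρ_c/ρ_m = 1.97 km × 2.76/3.23 = 1.683 km.
Net surface drop = e − u = 1.97 km − 1.683 km = e (ρ_m − ρ_c)/ρ_m = 0.287 km.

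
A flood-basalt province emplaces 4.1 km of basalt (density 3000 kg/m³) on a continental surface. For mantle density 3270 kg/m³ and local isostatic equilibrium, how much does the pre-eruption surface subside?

3.76 km

Subaerial loading: s = t ρ_load / ρ_m.
s = 4.1 km × 3000/3270 = 3.76 km.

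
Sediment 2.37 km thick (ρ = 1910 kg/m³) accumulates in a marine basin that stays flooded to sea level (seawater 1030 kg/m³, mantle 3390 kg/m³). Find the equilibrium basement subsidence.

Submarine loading: the sediment displaces seawater, and the subsidence is in turn flooded, so s (ρ_m − ρ_w) = t (ρ_sed − ρ_w).
s = 2.37 km × (1910 − 1030) / (3390 − 1030) = 0.884 km.

0.884 km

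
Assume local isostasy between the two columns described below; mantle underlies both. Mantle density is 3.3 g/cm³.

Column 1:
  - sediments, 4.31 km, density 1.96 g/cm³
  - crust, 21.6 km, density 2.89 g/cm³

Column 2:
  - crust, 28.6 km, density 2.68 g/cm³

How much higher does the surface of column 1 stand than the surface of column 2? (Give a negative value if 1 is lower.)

For any compensation level in the mantle, the mantle terms cancel and isostasy reduces to e = (Σt_1 − Σt_2) − (Σ(ρt)_1 − Σ(ρt)_2) / ρ_m.
Σt_1 = 25.91 km; Σt_2 = 28.6 km; Σ(ρt)_1 = 70.8716; Σ(ρt)_2 = 76.648 (in km·g/cm³).
e = (25.91 − 28.6) − (70.8716 − 76.648) / 3.3 = −0.94 km.

−0.94 km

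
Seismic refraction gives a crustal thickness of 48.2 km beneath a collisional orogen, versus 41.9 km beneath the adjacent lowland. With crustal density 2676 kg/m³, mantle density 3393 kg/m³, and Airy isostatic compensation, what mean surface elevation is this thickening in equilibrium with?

1.33 km

Excess crust Δ = 48.2 km − 41.9 km = 6.3 km, split between elevation h and root r with h + r = Δ.
Airy balance ρ_c h = (ρ_m − ρ_c) r gives r = h ρ_c/(ρ_m − ρ_c), so h (1 + ρ_c/(ρ_m − ρ_c)) = Δ, i.e. h = Δ (ρ_m − ρ_c)/ρ_m.
h = 6.3 km × 717/3393 = 1.33 km.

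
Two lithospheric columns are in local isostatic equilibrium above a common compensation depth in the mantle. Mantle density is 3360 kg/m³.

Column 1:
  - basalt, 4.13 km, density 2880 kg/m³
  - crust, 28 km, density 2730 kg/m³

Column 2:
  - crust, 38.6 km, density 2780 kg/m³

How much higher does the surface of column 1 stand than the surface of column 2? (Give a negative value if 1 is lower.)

For any compensation level in the mantle, the mantle terms cancel and isostasy reduces to e = (Σt_1 − Σt_2) − (Σ(ρt)_1 − Σ(ρt)_2) / ρ_m.
Σt_1 = 32.13 km; Σt_2 = 38.6 km; Σ(ρt)_1 = 88334.4; Σ(ρt)_2 = 107308 (in km·kg/m³).
e = (32.13 − 38.6) − (88334.4 − 107308) / 3360 = −0.823 km.

−0.823 km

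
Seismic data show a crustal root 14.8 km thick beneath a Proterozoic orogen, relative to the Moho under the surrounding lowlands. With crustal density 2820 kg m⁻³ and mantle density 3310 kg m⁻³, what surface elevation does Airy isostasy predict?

Balancing pressure at the compensation depth: ρ_c h = (ρ_m − ρ_c) r.
h = r (ρ_m − ρ_c) / ρ_c = 14.8 km × (3310 − 2820) / 2820 = 2.57 km.

2.57 km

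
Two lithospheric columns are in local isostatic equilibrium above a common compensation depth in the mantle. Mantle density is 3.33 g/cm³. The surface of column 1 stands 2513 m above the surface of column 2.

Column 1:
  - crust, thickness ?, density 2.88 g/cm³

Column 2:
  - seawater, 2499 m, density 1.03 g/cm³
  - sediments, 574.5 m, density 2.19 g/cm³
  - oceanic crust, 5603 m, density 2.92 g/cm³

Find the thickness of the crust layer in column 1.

37900 m

Take the compensation level at the base of the deeper column (depth z_c below the surface of column 1) and equate Σ ρ_i t_i down to z_c; mantle fills any gap and the z_c terms cancel.
Column 1: x×2.88 + (z_c − 0 − x)×3.33
Column 2: 2513×0 + 2499×1.03 + 574.5×2.19 + 5603×2.92 + (z_c − 2513 − 8676.5)×3.33
The z_c×3.33 term appears on both sides and cancels. Collect the known terms of each column as K = Σ(ρt)_known − 3.33 × (depth of known layers): K_1 = 0 − 3.33×0 = 0; K_2 = 20192.885 − 3.33×(2513 + 8676.5) = −17068.15.
Balance: K_1 − x×(3.33 − 2.88) = K_2, so x = (K_1 − K_2)/(3.33 − 2.88) = 17068.2/0.45 = 37900 m.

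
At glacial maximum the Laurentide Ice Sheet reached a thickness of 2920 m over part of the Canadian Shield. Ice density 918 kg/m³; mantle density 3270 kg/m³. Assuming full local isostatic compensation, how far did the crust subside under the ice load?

820 m

For local isostatic compensation: the ice load ρ_ice t is balanced by mantle displaced below, ρ_m s.
s = t ρ_ice / ρ_m = 2920 m × 918/3270 = 820 m.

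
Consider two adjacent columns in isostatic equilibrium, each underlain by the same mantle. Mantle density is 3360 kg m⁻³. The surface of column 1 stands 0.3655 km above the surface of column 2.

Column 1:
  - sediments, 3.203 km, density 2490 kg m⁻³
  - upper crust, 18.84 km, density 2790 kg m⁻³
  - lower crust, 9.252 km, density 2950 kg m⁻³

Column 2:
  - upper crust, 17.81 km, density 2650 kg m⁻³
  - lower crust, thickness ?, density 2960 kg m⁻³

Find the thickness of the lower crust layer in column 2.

Take the compensation level at the base of the deeper column (depth z_c below the surface of column 1) and equate Σ ρ_i t_i down to z_c; mantle fills any gap and the z_c terms cancel.
Column 1: 3.203×2490 + 18.84×2790 + 9.252×2950 + (z_c − 31.295)×3360
Column 2: 0.3655×0 + 17.81×2650 + x×2960 + (z_c − 0.3655 − 17.81 − x)×3360
The z_c×3360 term appears on both sides and cancels. Collect the known terms of each column as K = Σ(ρt)_known − 3360 × (depth of known layers): K_1 = 87832.47 − 3360×31.295 = −17318.73; K_2 = 47196.5 − 3360×(0.3655 + 17.81) = −13873.18.
Balance: K_1 = K_2 − x×(3360 − 2960), so x = (K_2 − K_1)/(3360 − 2960) = 3445.55/400 = 8.61 km.

8.61 km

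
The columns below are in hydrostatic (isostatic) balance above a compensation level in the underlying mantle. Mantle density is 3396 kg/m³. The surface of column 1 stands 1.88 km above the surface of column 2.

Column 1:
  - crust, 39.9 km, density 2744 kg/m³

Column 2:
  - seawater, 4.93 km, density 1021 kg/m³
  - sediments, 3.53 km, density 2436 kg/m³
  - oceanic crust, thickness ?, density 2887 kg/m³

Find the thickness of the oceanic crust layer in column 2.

Take the compensation level at the base of the deeper column (depth z_c below the surface of column 1) and equate Σ ρ_i t_i down to z_c; mantle fills any gap and the z_c terms cancel.
Column 1: 39.9×2744 + (z_c − 39.9)×3396
Column 2: 1.88×0 + 4.93×1021 + 3.53×2436 + x×2887 + (z_c − 1.88 − 8.46 − x)×3396
The z_c×3396 term appears on both sides and cancels. Collect the known terms of each column as K = Σ(ρt)_known − 3396 × (depth of known layers): K_1 = 109485.6 − 3396×39.9 = −26014.8; K_2 = 13632.61 − 3396×(1.88 + 8.46) = −21482.03.
Balance: K_1 = K_2 − x×(3396 − 2887), so x = (K_2 − K_1)/(3396 − 2887) = 4532.77/509 = 8.91 km.

8.91 km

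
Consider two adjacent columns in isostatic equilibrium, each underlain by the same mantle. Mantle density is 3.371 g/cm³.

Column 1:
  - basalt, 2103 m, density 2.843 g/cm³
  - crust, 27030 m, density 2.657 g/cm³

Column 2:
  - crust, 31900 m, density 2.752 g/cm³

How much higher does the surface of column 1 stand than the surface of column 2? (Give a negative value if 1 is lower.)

197 m

For any compensation level in the mantle, the mantle terms cancel and isostasy reduces to e = (Σt_1 − Σt_2) − (Σ(ρt)_1 − Σ(ρt)_2) / ρ_m.
Σt_1 = 29133 m; Σt_2 = 31900 m; Σ(ρt)_1 = 77797.539; Σ(ρt)_2 = 87788.8 (in m·g/cm³).
e = (29133 − 31900) − (77797.539 − 87788.8) / 3.371 = 197 m.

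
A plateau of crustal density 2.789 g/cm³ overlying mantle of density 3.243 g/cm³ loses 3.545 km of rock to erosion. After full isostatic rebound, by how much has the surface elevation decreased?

0.496 km

Rebound u = e ρ_c/ρ_m = 3.545 km × 2.789/3.243 = 3.049 km.
Net surface drop = e − u = 3.545 km − 3.049 km = e (ρ_m − ρ_c)/ρ_m = 0.496 km.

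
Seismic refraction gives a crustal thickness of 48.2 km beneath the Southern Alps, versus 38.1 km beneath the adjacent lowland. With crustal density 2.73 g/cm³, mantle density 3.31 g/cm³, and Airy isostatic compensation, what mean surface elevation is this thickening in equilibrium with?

1.77 km

Excess crust Δ = 48.2 km − 38.1 km = 10.1 km, split between elevation h and root r with h + r = Δ.
Airy balance ρ_c h = (ρ_m − ρ_c) r gives r = h ρ_c/(ρ_m − ρ_c), so h (1 + ρ_c/(ρ_m − ρ_c)) = Δ, i.e. h = Δ (ρ_m − ρ_c)/ρ_m.
h = 10.1 km × 0.58/3.31 = 1.77 km.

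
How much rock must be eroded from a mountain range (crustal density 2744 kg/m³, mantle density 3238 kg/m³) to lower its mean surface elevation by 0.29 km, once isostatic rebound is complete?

Net drop Δ = e − u = e − e ρ_c/ρ_m = e (ρ_m − ρ_c)/ρ_m.
e = Δ ρ_m/(ρ_m − ρ_c) = 0.29 km × 3238/494 = 1.9 km.

1.9 km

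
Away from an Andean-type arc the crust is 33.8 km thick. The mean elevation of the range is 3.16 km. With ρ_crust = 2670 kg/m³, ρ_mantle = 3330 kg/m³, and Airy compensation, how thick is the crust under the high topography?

Root depth r = h ρ_c / (ρ_m − ρ_c) = 3.16 km × 2670 / 660 = 12.78 km.
Total thickness = T + h + r = 33.8 km + 3.16 km + 12.78 km = 49.7 km.

49.7 km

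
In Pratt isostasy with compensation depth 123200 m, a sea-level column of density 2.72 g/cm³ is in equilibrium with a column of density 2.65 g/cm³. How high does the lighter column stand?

ρ_ref D = ρ (D + h) → h = D (ρ_ref − ρ)/ρ.
h = 123200 m × (2.72 − 2.65)/2.65 = 3250 m.

3250 m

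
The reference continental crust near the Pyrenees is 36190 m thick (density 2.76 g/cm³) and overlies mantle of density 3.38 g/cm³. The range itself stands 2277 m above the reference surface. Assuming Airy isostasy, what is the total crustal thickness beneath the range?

Root depth r = h ρ_c / (ρ_m − ρ_c) = 2277 m × 2.76 / 0.62 = 10140 m.
Total thickness = T + h + r = 36190 m + 2277 m + 10140 m = 48600 m.

48600 m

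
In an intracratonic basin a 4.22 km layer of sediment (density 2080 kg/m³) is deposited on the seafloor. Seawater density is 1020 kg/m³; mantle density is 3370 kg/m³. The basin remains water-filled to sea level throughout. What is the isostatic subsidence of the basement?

1.9 km

Submarine loading: the sediment displaces seawater, and the subsidence is in turn flooded, so s (ρ_m − ρ_w) = t (ρ_sed − ρ_w).
s = 4.22 km × (2080 − 1020) / (3370 − 1020) = 1.9 km.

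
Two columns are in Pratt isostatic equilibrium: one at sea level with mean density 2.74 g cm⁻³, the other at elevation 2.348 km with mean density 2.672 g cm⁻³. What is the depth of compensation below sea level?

ρ_ref D = ρ (D + h) → D (ρ_ref − ρ) = ρ h.
D = ρ h/(ρ_ref − ρ) = 2.672 × 2.348 km/(2.74 − 2.672) = 92.3 km.

92.3 km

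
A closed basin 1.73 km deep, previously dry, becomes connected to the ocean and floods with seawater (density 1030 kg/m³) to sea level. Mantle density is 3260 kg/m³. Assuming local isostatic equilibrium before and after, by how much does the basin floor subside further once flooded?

0.799 km

After flooding the water column is d + s deep. Its weight must equal the weight of mantle displaced by the extra subsidence s: (d + s) ρ_w = s ρ_m.
s = d ρ_w / (ρ_m − ρ_w) = 1.73 km × 1030/(3260 − 1030) = 0.799 km.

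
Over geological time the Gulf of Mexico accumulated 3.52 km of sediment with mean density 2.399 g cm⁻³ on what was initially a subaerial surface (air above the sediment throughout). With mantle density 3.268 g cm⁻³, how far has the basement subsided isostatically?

Subaerial load: s = t ρ_sed / ρ_m = 3.52 km × 2.399/3.268 = 2.58 km.

2.58 km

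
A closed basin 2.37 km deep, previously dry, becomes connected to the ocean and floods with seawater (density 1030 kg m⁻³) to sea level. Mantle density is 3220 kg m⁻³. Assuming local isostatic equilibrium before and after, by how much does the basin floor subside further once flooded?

1.11 km

After flooding the water column is d + s deep. Its weight must equal the weight of mantle displaced by the extra subsidence s: (d + s) ρ_w = s ρ_m.
s = d ρ_w / (ρ_m − ρ_w) = 2.37 km × 1030/(3220 − 1030) = 1.11 km.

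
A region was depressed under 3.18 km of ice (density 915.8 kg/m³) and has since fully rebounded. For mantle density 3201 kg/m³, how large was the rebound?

0.91 km

Removing the load lets mantle flow back in; uplift u satisfies ρ_ice t = ρ_m u.
u = t ρ_ice/ρ_m = 3.18 km × 915.8/3201 = 0.91 km.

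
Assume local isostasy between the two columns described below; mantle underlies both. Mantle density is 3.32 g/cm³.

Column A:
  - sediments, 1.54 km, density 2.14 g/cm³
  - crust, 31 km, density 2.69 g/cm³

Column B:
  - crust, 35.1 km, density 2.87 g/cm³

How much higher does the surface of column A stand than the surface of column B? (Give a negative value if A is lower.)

1.67 km

For any compensation level in the mantle, the mantle terms cancel and isostasy reduces to e = (Σt_A − Σt_B) − (Σ(ρt)_A − Σ(ρt)_B) / ρ_m.
Σt_A = 32.54 km; Σt_B = 35.1 km; Σ(ρt)_A = 86.6856; Σ(ρt)_B = 100.737 (in km·g/cm³).
e = (32.54 − 35.1) − (86.6856 − 100.737) / 3.32 = 1.67 km.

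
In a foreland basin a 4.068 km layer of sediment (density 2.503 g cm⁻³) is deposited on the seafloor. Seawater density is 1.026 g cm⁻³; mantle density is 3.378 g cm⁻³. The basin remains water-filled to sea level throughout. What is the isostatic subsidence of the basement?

2.55 km

Submarine loading: the sediment displaces seawater, and the subsidence is in turn flooded, so s (ρ_m − ρ_w) = t (ρ_sed − ρ_w).
s = 4.068 km × (2.503 − 1.026) / (3.378 − 1.026) = 2.55 km.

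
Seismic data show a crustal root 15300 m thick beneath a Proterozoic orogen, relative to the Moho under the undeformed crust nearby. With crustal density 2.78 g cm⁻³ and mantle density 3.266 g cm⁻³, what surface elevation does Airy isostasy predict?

2670 m

By Archimedes' principle applied to the lithosphere: ρ_c h = (ρ_m − ρ_c) r.
h = r (ρ_m − ρ_c) / ρ_c = 15300 m × (3.266 − 2.78) / 2.78 = 2670 m.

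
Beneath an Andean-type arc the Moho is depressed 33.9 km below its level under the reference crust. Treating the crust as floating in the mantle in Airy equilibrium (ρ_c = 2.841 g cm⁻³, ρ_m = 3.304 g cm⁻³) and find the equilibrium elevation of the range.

5.52 km

In Airy isostatic equilibrium: ρ_c h = (ρ_m − ρ_c) r.
h = r (ρ_m − ρ_c) / ρ_c = 33.9 km × (3.304 − 2.841) / 2.841 = 5.52 km.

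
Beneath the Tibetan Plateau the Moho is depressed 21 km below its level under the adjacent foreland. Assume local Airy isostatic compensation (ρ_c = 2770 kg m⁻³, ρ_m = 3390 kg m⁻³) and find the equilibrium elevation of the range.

4.7 km

Isostatic balance requires: ρ_c h = (ρ_m − ρ_c) r.
h = r (ρ_m − ρ_c) / ρ_c = 21 km × (3390 − 2770) / 2770 = 4.7 km.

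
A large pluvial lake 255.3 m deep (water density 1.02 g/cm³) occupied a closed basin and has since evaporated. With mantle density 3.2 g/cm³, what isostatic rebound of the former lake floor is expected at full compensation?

u = d ρ_w/ρ_m = 255.3 m × 1.02/3.2 = 81.4 m.

81.4 m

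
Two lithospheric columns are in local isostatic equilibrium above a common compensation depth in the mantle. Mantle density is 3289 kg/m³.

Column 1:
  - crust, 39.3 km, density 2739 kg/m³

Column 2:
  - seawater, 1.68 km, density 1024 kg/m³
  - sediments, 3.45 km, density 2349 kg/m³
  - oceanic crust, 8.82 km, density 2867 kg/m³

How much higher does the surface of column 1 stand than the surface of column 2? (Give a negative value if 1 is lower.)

For any compensation level in the mantle, the mantle terms cancel and isostasy reduces to e = (Σt_1 − Σt_2) − (Σ(ρt)_1 − Σ(ρt)_2) / ρ_m.
Σt_1 = 39.3 km; Σt_2 = 13.95 km; Σ(ρt)_1 = 107642.7; Σ(ρt)_2 = 35111.31 (in km·kg/m³).
e = (39.3 − 13.95) − (107642.7 − 35111.31) / 3289 = 3.3 km.

3.3 km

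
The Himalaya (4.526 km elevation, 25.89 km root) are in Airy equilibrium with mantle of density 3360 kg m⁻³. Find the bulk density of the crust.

ρ_c h = (ρ_m − ρ_c) r → ρ_c (h + r) = ρ_m r → ρ_c = ρ_m r / (h + r).
ρ_c = 3360 × 25.89 km / (4.526 km + 25.89 km) = 2860 kg m⁻³.

2860 kg m⁻³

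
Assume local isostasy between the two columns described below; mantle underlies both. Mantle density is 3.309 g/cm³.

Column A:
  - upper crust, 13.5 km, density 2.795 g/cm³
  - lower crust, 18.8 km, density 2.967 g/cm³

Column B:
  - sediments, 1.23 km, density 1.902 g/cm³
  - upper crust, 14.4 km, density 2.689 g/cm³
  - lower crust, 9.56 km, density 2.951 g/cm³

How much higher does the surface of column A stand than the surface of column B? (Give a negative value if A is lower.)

−0.215 km

For any compensation level in the mantle, the mantle terms cancel and isostasy reduces to e = (Σt_A − Σt_B) − (Σ(ρt)_A − Σ(ρt)_B) / ρ_m.
Σt_A = 32.3 km; Σt_B = 25.19 km; Σ(ρt)_A = 93.5121; Σ(ρt)_B = 69.27262 (in km·g/cm³).
e = (32.3 − 25.19) − (93.5121 − 69.27262) / 3.309 = −0.215 km.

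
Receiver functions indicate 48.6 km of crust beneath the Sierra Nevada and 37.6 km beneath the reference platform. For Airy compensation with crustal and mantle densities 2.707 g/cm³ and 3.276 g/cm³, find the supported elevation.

1.91 km

Excess crust Δ = 48.6 km − 37.6 km = 11 km, split between elevation h and root r with h + r = Δ.
Airy balance ρ_c h = (ρ_m − ρ_c) r gives r = h ρ_c/(ρ_m − ρ_c), so h (1 + ρ_c/(ρ_m − ρ_c)) = Δ, i.e. h = Δ (ρ_m − ρ_c)/ρ_m.
h = 11 km × 0.569/3.276 = 1.91 km.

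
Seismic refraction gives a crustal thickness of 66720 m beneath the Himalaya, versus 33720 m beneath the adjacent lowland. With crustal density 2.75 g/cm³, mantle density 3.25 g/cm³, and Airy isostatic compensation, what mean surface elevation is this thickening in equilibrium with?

5080 m

Excess crust Δ = 66720 m − 33720 m = 33000 m, split between elevation h and root r with h + r = Δ.
Airy balance ρ_c h = (ρ_m − ρ_c) r gives r = h ρ_c/(ρ_m − ρ_c), so h (1 + ρ_c/(ρ_m − ρ_c)) = Δ, i.e. h = Δ (ρ_m − ρ_c)/ρ_m.
h = 33000 m × 0.5/3.25 = 5080 m.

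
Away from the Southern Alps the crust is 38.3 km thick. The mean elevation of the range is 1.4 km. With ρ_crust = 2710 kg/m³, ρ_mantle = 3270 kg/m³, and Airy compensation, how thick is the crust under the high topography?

Root depth r = h ρ_c / (ρ_m − ρ_c) = 1.4 km × 2710 / 560 = 6.775 km.
Total thickness = T + h + r = 38.3 km + 1.4 km + 6.775 km = 46.5 km.

46.5 km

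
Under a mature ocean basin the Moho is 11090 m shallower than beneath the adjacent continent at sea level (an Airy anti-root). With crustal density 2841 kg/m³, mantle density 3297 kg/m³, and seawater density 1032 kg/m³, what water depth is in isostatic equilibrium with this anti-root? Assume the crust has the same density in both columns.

Replacing a thickness d of crust by seawater at the top must be balanced by replacing crust with mantle at the base: d (ρ_c − ρ_w) = a (ρ_m − ρ_c).
d = a (ρ_m − ρ_c)/(ρ_c − ρ_w) = 11090 m × 456/1809 = 2800 m.

2800 m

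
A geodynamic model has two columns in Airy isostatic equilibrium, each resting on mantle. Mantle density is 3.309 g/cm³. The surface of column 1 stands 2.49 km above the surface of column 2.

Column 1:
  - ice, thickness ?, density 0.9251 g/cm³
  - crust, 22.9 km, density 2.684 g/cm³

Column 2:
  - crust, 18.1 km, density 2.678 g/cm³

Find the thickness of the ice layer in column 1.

Take the compensation level at the base of the deeper column (depth z_c below the surface of column 1) and equate Σ ρ_i t_i down to z_c; mantle fills any gap and the z_c terms cancel.
Column 1: x×0.9251 + 22.9×2.684 + (z_c − 22.9 − x)×3.309
Column 2: 2.49×0 + 18.1×2.678 + (z_c − 2.49 − 18.1)×3.309
The z_c×3.309 term appears on both sides and cancels. Collect the known terms of each column as K = Σ(ρt)_known − 3.309 × (depth of known layers): K_1 = 61.4636 − 3.309×22.9 = −14.3125; K_2 = 48.4718 − 3.309×(2.49 + 18.1) = −19.66051.
Balance: K_1 − x×(3.309 − 0.9251) = K_2, so x = (K_1 − K_2)/(3.309 − 0.9251) = 5.34801/2.3839 = 2.24 km.

2.24 km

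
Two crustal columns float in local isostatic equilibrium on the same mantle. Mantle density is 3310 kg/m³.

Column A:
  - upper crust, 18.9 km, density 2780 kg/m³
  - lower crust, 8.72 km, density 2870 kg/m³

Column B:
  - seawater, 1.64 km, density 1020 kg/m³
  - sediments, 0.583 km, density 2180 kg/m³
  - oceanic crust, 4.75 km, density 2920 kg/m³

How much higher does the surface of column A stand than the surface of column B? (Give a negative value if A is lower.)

2.29 km

For any compensation level in the mantle, the mantle terms cancel and isostasy reduces to e = (Σt_A − Σt_B) − (Σ(ρt)_A − Σ(ρt)_B) / ρ_m.
Σt_A = 27.62 km; Σt_B = 6.973 km; Σ(ρt)_A = 77568.4; Σ(ρt)_B = 16813.74 (in km·kg/m³).
e = (27.62 − 6.973) − (77568.4 − 16813.74) / 3310 = 2.29 km.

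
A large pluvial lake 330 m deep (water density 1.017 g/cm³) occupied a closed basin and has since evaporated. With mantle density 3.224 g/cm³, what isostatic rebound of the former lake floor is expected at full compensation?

u = d ρ_w/ρ_m = 330 m × 1.017/3.224 = 104 m.

104 m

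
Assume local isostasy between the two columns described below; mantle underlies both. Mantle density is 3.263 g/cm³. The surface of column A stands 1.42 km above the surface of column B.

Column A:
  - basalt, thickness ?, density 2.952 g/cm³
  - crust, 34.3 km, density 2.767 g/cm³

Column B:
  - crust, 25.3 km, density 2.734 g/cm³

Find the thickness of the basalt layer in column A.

3.23 km

Take the compensation level at the base of the deeper column (depth z_c below the surface of column A) and equate Σ ρ_i t_i down to z_c; mantle fills any gap and the z_c terms cancel.
Column A: x×2.952 + 34.3×2.767 + (z_c − 34.3 − x)×3.263
Column B: 1.42×0 + 25.3×2.734 + (z_c − 1.42 − 25.3)×3.263
The z_c×3.263 term appears on both sides and cancels. Collect the known terms of each column as K = Σ(ρt)_known − 3.263 × (depth of known layers): K_A = 94.9081 − 3.263×34.3 = −17.0128; K_B = 69.1702 − 3.263×(1.42 + 25.3) = −18.01716.
Balance: K_A − x×(3.263 − 2.952) = K_B, so x = (K_A − K_B)/(3.263 − 2.952) = 1.00436/0.311 = 3.23 km.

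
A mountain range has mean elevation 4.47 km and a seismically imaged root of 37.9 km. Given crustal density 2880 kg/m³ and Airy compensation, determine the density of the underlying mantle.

3220 kg/m³

Airy balance: ρ_c h = (ρ_m − ρ_c) r → ρ_m = ρ_c (1 + h/r).
ρ_m = 2880 × (1 + 4.47 km/37.9 km) = 3220 kg/m³.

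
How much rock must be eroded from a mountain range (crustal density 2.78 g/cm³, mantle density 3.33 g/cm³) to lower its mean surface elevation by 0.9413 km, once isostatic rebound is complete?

5.7 km

Net drop Δ = e − u = e − e ρ_c/ρ_m = e (ρ_m − ρ_c)/ρ_m.
e = Δ ρ_m/(ρ_m − ρ_c) = 0.9413 km × 3.33/0.55 = 5.7 km.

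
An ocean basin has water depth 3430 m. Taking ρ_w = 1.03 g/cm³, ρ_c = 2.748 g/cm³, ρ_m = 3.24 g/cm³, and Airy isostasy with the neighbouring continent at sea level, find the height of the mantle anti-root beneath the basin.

In Airy isostatic equilibrium: replacing crust with seawater at the top is compensated by replacing crust with mantle at the base: d (ρ_c − ρ_w) = a (ρ_m − ρ_c).
a = d (ρ_c − ρ_w)/(ρ_m − ρ_c) = 3430 m × 1.718/0.492 = 12000 m.

12000 m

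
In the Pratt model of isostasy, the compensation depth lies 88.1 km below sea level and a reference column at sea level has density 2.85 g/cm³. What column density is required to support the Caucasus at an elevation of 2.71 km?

Pratt balance: ρ_ref D = ρ (D + h).
ρ = ρ_ref D/(D + h) = 2.85 × 88.1 km/(88.1 km + 2.71 km) = 2.76 g/cm³.

2.76 g/cm³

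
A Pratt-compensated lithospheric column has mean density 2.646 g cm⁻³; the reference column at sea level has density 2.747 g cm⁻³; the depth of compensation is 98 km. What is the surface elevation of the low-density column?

3.74 km

ρ_ref D = ρ (D + h) → h = D (ρ_ref − ρ)/ρ.
h = 98 km × (2.747 − 2.646)/2.646 = 3.74 km.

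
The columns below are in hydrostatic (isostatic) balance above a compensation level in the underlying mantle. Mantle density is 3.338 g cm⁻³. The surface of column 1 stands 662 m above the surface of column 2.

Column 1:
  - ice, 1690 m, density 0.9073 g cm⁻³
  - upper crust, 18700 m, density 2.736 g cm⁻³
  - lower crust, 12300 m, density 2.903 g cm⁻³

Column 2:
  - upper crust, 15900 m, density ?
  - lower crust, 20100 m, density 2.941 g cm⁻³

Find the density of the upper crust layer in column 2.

Take the compensation level at the base of the deeper column (depth z_c below the surface of column 1) and equate Σ ρ_i t_i down to z_c; mantle fills any gap and the z_c terms cancel.
Column 1: 1690×0.9073 + 18700×2.736 + 12300×2.903 + (z_c − 32690)×3.338
Column 2: 662×0 + 15900×ρ + 20100×2.941 + (z_c − 662 − 36000)×3.338
The z_c×3.338 term appears on both sides and cancels. Collect the known terms of each column as K = Σ(ρt)_known − 3.338 × (depth of known layers): K_1 = 88403.437 − 3.338×32690 = −20715.783; K_2 = 59114.1 − 3.338×(662 + 36000) = −63263.656.
Balance: K_1 = K_2 + 15900×ρ, so ρ = (K_1 − K_2)/15900 = 42547.9/15900 = 2.68 g cm⁻³.

2.68 g cm⁻³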